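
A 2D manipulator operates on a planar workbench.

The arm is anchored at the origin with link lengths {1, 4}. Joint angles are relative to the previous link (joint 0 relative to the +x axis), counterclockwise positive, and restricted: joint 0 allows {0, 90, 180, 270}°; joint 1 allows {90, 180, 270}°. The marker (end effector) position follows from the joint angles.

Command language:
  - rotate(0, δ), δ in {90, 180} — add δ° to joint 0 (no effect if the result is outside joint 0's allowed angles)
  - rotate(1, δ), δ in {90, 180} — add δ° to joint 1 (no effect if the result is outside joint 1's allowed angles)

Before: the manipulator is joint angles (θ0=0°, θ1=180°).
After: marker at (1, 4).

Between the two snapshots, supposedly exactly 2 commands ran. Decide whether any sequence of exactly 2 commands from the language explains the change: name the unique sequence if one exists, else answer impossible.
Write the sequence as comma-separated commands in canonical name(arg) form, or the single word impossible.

rotate(1, 90), rotate(1, 180)

key: order matters: swapping rotate(1, 90) and rotate(1, 180) lands elsewhere
start: joint angles (θ0=0°, θ1=180°)
[1] after rotate(1, 90): joint angles (θ0=0°, θ1=270°)
[2] after rotate(1, 180): joint angles (θ0=0°, θ1=90°)
uniquely the one of 16 2-step routes that fits.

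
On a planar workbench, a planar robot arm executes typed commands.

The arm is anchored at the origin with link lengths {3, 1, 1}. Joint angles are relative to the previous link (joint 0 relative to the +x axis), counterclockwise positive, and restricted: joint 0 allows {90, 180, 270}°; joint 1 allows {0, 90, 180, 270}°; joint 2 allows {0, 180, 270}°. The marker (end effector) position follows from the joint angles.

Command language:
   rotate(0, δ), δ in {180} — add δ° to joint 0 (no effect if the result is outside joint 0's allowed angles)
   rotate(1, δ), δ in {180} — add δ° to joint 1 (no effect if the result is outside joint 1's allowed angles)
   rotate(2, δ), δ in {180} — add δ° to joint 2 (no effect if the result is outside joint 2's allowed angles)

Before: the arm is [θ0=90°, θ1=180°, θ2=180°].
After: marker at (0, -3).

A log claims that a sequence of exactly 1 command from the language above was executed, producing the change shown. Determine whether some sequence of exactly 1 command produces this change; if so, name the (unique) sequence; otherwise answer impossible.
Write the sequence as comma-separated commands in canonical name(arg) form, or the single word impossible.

rotate(0, 180)

begin: [θ0=90°, θ1=180°, θ2=180°]
step 1 (rotate(0, 180)): [θ0=270°, θ1=180°, θ2=180°]
all 3 alternatives checked — unique.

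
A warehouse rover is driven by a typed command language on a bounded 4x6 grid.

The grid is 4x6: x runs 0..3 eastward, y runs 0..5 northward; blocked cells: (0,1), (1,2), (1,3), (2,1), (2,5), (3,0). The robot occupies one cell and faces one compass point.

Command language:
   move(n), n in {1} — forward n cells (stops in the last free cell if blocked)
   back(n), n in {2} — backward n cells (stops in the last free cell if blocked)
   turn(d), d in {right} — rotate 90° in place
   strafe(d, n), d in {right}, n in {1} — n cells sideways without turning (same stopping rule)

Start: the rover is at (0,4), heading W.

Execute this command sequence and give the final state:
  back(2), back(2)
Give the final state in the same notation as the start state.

at (3,4), heading W

from: at (0,4), heading W
t=1 back(2) ⇒ at (2,4), heading W
t=2 back(2) ⇒ at (3,4), heading W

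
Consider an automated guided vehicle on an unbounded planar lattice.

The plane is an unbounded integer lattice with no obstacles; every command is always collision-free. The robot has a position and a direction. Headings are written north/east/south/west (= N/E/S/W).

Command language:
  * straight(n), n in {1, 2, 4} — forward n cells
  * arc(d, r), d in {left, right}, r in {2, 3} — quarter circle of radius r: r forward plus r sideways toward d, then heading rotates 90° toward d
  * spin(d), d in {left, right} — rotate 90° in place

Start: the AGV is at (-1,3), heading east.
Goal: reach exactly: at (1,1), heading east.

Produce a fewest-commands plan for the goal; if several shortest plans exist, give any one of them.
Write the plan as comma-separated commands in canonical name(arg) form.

begin: at (-1,3), heading east
step 1 (spin(right)): at (-1,3), heading south
step 2 (arc(left, 2)): at (1,1), heading east
nothing shorter than 2 reaches the goal.

spin(right), arc(left, 2)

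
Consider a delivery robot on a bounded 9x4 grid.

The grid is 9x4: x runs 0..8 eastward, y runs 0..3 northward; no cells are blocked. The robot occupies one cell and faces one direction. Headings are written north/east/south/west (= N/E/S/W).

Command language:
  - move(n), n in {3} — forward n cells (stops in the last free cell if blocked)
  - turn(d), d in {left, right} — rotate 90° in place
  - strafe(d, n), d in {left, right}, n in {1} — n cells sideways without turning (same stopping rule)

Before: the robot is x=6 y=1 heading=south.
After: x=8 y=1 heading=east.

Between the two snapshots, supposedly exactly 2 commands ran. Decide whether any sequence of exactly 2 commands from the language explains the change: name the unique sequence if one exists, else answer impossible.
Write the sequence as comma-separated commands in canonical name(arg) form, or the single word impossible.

turn(left), move(3)

key: running move(3) before turn(left) would end elsewhere — order is forced
start: x=6 y=1 heading=south
t=1 turn(left) ⇒ x=6 y=1 heading=east
t=2 move(3) ⇒ x=8 y=1 heading=east
no rival 2-sequence matches.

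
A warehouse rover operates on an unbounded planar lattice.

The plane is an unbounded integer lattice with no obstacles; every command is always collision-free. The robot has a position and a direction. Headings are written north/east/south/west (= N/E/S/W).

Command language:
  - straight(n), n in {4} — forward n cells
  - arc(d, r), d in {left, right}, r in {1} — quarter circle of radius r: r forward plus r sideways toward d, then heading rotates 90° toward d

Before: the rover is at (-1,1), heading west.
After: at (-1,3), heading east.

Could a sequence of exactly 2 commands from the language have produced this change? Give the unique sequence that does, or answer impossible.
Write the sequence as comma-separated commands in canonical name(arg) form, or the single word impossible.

key: position moved to (-1,3) AND the heading swung to E — translation plus rotation needed
initial: at (-1,1), heading west
[1] after arc(right, 1): at (-2,2), heading north
[2] after arc(right, 1): at (-1,3), heading east
uniquely the one of 9 2-step routes that fits.

arc(right, 1), arc(right, 1)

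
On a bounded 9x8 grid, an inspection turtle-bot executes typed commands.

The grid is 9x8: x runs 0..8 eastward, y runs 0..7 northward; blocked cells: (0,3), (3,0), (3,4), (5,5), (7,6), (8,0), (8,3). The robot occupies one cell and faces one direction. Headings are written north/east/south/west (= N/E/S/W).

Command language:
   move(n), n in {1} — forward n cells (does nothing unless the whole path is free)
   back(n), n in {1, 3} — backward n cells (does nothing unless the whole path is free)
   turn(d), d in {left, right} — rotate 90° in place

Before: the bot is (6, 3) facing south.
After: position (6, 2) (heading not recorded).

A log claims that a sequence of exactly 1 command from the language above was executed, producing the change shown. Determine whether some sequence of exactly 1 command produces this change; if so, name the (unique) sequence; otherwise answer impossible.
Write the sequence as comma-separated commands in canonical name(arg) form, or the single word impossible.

move(1)

start: (6, 3) facing south
1. move(1) → (6, 2) facing south
no other 1-command option fits: unique.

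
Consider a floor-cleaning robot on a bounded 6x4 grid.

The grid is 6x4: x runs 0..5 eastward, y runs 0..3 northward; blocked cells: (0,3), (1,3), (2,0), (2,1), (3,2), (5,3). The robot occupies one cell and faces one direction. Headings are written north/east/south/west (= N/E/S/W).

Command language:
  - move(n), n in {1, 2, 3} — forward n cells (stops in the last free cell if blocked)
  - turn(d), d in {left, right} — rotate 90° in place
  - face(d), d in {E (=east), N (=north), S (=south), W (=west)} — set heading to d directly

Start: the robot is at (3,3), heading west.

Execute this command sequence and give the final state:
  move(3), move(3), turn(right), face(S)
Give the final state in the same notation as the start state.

at (2,3), heading south

begin: at (3,3), heading west
1. move(3) → at (2,3), heading west
2. move(3) → at (2,3), heading west
3. turn(right) → at (2,3), heading north
4. face(S) → at (2,3), heading south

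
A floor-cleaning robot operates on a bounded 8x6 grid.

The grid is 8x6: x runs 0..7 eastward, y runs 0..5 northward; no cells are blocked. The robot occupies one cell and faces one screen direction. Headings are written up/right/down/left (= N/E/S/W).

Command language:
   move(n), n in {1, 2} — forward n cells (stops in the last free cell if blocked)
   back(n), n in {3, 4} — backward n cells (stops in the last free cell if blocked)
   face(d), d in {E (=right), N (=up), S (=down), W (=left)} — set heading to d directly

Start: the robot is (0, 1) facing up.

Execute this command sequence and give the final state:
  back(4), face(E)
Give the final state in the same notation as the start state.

(0, 0) facing right

start: (0, 1) facing up
step 1 (back(4)): (0, 0) facing up
step 2 (face(E)): (0, 0) facing right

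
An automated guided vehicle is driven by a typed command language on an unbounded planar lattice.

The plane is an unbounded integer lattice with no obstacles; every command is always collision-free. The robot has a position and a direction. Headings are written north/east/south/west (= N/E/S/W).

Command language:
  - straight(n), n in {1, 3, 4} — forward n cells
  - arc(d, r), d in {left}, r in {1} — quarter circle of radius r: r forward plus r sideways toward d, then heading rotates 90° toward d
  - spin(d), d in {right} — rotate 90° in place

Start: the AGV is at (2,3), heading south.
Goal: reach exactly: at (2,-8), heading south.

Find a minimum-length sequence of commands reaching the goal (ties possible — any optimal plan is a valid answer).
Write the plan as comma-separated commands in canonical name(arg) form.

initial: at (2,3), heading south
1. straight(4) → at (2,-1), heading south
2. straight(4) → at (2,-5), heading south
3. straight(3) → at (2,-8), heading south
minimal: 3 command(s), checked below 3.

straight(4), straight(4), straight(3)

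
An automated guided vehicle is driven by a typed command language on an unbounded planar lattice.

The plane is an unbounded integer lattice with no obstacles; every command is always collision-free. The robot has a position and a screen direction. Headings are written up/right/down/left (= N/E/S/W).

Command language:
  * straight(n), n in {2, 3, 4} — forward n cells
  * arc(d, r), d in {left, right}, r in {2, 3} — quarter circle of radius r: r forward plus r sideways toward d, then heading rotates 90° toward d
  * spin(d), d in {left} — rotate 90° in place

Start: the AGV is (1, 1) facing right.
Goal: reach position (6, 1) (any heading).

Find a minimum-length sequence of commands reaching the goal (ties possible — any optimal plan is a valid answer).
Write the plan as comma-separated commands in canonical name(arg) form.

from: (1, 1) facing right
t=1 straight(3) ⇒ (4, 1) facing right
t=2 straight(2) ⇒ (6, 1) facing right
shorter routes all fall short; 2 is best.

straight(3), straight(2)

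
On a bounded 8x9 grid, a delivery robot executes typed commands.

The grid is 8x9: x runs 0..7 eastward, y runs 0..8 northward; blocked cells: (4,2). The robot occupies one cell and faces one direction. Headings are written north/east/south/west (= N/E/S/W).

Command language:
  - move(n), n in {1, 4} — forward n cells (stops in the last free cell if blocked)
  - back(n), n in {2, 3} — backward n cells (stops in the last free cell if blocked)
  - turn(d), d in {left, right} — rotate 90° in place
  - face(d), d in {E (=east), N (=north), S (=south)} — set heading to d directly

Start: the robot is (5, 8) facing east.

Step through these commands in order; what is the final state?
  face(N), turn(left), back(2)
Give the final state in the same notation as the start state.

begin: (5, 8) facing east
step 1 (face(N)): (5, 8) facing north
step 2 (turn(left)): (5, 8) facing west
step 3 (back(2)): (7, 8) facing west

(7, 8) facing west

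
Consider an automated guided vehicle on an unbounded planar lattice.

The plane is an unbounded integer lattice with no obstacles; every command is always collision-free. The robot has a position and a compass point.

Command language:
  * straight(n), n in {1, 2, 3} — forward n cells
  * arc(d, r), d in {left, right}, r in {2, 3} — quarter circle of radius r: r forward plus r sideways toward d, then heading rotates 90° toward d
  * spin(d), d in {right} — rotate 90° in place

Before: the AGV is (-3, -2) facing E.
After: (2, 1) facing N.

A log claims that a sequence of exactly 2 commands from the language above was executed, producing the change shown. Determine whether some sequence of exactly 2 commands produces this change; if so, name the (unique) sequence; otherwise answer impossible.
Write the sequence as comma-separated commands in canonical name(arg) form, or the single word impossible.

straight(2), arc(left, 3)

key: cell and facing (now N) both changed — the 2 commands mix motion and turning
start: (-3, -2) facing E
step 1 (straight(2)): (-1, -2) facing E
step 2 (arc(left, 3)): (2, 1) facing N
no rival 2-sequence matches.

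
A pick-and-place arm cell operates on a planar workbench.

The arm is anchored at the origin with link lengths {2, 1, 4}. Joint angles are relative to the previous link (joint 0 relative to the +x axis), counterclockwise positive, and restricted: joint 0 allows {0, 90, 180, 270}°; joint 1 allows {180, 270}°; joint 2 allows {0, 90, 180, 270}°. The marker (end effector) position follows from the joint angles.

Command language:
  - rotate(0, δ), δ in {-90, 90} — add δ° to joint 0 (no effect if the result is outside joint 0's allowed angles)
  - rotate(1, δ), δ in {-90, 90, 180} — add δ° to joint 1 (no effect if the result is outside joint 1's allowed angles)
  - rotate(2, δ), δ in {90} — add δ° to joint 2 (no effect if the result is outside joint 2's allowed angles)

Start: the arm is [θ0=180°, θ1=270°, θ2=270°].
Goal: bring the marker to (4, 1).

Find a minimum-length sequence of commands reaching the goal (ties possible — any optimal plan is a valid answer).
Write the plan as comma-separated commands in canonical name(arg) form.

rotate(0, -90), rotate(1, -90), rotate(2, 90), rotate(2, 90)

from: [θ0=180°, θ1=270°, θ2=270°]
1. rotate(0, -90) → [θ0=90°, θ1=270°, θ2=270°]
2. rotate(1, -90) → [θ0=90°, θ1=180°, θ2=270°]
3. rotate(2, 90) → [θ0=90°, θ1=180°, θ2=0°]
4. rotate(2, 90) → [θ0=90°, θ1=180°, θ2=90°]
minimal: 4 command(s), checked below 4.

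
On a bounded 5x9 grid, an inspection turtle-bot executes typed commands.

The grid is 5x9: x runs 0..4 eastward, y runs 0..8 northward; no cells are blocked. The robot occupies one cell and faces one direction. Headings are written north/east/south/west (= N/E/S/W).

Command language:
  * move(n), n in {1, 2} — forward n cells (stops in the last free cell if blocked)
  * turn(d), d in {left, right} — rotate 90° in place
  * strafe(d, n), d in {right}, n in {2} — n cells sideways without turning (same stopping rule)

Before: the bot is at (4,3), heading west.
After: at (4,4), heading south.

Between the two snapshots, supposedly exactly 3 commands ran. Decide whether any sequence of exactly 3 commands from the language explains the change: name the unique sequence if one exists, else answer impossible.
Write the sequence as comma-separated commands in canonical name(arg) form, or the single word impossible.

key: running move(1) before strafe(right, 2) would end elsewhere — order is forced
t0: at (4,3), heading west
1. strafe(right, 2) → at (4,5), heading west
2. turn(left) → at (4,5), heading south
3. move(1) → at (4,4), heading south
uniquely the one of 125 3-step routes that fits.

strafe(right, 2), turn(left), move(1)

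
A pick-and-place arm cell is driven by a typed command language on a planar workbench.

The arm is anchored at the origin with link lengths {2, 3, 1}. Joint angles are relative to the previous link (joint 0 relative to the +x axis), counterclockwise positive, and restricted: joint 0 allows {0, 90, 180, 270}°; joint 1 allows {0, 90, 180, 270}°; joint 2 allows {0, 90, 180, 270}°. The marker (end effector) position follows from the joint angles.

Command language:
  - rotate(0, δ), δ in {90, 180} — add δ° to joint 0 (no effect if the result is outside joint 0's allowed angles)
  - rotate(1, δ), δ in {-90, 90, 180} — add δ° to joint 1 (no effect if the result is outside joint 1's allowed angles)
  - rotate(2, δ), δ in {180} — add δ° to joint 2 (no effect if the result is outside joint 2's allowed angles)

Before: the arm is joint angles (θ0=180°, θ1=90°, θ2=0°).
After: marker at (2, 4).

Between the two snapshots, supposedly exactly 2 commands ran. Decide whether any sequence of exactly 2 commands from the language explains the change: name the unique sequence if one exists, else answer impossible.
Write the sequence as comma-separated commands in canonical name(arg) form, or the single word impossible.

initial: joint angles (θ0=180°, θ1=90°, θ2=0°)
1. rotate(0, 90) → joint angles (θ0=270°, θ1=90°, θ2=0°)
2. rotate(0, 90) → joint angles (θ0=0°, θ1=90°, θ2=0°)
no other 2-command option fits: unique.

rotate(0, 90), rotate(0, 90)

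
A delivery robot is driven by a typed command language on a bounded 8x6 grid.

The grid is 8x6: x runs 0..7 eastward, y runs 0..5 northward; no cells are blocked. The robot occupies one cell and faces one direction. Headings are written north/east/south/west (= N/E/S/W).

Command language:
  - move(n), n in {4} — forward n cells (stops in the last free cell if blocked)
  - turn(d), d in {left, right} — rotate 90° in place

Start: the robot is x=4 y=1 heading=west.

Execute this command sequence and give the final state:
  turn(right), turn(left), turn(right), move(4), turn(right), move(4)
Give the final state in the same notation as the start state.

from: x=4 y=1 heading=west
1. turn(right) → x=4 y=1 heading=north
2. turn(left) → x=4 y=1 heading=west
3. turn(right) → x=4 y=1 heading=north
4. move(4) → x=4 y=5 heading=north
5. turn(right) → x=4 y=5 heading=east
6. move(4) → x=7 y=5 heading=east

x=7 y=5 heading=east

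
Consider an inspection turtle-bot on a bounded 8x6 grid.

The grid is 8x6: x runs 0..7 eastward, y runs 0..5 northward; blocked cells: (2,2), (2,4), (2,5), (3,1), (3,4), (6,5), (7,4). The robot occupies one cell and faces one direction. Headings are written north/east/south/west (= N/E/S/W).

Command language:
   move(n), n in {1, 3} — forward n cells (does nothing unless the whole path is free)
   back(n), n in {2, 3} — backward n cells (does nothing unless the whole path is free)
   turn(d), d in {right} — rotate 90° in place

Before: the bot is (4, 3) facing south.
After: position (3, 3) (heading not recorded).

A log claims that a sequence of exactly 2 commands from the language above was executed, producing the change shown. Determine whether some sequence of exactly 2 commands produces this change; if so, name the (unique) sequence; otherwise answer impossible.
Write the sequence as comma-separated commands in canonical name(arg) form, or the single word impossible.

key: running move(1) before turn(right) would end elsewhere — order is forced
from: (4, 3) facing south
[1] after turn(right): (4, 3) facing west
[2] after move(1): (3, 3) facing west
no other 2-command option fits: unique.

turn(right), move(1)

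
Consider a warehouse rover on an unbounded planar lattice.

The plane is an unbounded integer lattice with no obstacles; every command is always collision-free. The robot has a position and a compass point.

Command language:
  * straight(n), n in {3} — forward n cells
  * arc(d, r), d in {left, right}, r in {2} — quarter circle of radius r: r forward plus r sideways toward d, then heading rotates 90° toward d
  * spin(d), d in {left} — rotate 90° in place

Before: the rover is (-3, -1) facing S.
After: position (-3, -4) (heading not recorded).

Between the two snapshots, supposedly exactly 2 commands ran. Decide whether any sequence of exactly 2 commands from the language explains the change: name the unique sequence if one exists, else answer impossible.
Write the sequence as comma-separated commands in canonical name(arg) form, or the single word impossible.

key: running spin(left) before straight(3) would end elsewhere — order is forced
start: (-3, -1) facing S
t=1 straight(3) ⇒ (-3, -4) facing S
t=2 spin(left) ⇒ (-3, -4) facing E
all 16 alternatives checked — unique.

straight(3), spin(left)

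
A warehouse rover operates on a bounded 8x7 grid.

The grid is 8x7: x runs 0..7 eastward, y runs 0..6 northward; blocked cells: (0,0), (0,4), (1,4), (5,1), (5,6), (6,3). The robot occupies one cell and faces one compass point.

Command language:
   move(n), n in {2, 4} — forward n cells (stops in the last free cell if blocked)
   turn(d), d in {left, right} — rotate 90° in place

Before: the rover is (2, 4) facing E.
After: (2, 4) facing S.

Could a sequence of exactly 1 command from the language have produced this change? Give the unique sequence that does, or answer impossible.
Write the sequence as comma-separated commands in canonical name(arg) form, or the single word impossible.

key: parked at (2,4) the whole time — nothing moves the robot
start: (2, 4) facing E
t=1 turn(right) ⇒ (2, 4) facing S
all 4 alternatives checked — unique.

turn(right)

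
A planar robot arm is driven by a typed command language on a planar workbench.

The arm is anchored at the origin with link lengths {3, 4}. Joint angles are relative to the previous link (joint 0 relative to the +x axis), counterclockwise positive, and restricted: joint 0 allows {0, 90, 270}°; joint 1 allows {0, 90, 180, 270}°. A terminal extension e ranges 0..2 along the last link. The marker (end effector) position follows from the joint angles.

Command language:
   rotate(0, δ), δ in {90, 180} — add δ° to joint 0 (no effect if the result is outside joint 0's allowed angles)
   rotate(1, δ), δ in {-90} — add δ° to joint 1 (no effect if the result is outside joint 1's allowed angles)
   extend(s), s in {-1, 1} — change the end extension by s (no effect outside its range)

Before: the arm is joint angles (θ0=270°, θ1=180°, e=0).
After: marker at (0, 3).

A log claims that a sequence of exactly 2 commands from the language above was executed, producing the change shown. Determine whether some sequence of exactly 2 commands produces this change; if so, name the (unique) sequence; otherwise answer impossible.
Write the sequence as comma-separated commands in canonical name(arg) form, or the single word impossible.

begin: joint angles (θ0=270°, θ1=180°, e=0)
1. extend(1) → joint angles (θ0=270°, θ1=180°, e=1)
2. extend(1) → joint angles (θ0=270°, θ1=180°, e=2)
no other 2-command option fits: unique.

extend(1), extend(1)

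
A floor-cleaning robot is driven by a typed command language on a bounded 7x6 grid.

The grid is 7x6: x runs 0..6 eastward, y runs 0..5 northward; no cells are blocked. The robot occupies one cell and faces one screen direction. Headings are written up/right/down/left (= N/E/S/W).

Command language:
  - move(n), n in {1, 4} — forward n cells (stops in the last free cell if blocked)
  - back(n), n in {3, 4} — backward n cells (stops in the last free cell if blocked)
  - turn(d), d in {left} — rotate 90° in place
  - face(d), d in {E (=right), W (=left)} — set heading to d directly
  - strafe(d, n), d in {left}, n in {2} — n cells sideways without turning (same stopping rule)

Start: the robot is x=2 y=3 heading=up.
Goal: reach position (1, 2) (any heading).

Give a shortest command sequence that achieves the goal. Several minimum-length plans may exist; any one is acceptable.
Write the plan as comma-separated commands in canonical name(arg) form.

initial: x=2 y=3 heading=up
t=1 turn(left) ⇒ x=2 y=3 heading=left
t=2 move(1) ⇒ x=1 y=3 heading=left
t=3 turn(left) ⇒ x=1 y=3 heading=down
t=4 move(1) ⇒ x=1 y=2 heading=down
nothing shorter than 4 reaches the goal.

turn(left), move(1), turn(left), move(1)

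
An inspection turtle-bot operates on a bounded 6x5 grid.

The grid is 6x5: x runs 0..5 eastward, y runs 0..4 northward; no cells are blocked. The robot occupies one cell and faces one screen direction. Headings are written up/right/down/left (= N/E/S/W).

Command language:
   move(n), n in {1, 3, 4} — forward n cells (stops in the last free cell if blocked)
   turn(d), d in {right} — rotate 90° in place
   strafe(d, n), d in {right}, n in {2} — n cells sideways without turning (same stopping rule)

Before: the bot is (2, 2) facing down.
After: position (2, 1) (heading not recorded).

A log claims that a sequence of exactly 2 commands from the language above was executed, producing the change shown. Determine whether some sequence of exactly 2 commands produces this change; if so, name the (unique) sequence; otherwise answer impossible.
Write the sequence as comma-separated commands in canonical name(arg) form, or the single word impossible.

move(1), turn(right)

key: running turn(right) before move(1) would end elsewhere — order is forced
initial: (2, 2) facing down
t=1 move(1) ⇒ (2, 1) facing down
t=2 turn(right) ⇒ (2, 1) facing left
uniquely the one of 25 2-step routes that fits.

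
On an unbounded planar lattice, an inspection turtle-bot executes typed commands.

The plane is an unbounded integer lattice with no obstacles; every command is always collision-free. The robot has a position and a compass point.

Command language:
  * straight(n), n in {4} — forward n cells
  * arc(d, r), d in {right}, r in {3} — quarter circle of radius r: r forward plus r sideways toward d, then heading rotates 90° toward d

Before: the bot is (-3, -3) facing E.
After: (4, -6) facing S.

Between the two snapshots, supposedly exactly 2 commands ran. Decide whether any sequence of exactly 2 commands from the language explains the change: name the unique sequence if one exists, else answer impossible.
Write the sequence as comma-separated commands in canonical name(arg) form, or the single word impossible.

straight(4), arc(right, 3)

key: cell and facing (now S) both changed — the 2 commands mix motion and turning
initial: (-3, -3) facing E
t=1 straight(4) ⇒ (1, -3) facing E
t=2 arc(right, 3) ⇒ (4, -6) facing S
uniquely the one of 4 2-step routes that fits.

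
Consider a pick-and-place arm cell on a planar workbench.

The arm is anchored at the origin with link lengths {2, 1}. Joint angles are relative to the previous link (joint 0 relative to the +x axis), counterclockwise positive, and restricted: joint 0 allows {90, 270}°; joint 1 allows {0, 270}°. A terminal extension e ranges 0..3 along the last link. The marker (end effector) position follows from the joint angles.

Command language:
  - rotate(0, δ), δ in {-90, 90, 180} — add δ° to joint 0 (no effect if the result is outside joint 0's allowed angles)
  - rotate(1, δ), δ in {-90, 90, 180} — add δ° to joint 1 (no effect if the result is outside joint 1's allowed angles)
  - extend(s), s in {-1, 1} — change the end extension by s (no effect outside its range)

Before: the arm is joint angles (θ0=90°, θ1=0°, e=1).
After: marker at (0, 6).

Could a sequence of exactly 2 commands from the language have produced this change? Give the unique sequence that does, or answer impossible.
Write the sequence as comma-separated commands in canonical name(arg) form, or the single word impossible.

extend(1), extend(1)

start: joint angles (θ0=90°, θ1=0°, e=1)
[1] after extend(1): joint angles (θ0=90°, θ1=0°, e=2)
[2] after extend(1): joint angles (θ0=90°, θ1=0°, e=3)
all 64 alternatives checked — unique.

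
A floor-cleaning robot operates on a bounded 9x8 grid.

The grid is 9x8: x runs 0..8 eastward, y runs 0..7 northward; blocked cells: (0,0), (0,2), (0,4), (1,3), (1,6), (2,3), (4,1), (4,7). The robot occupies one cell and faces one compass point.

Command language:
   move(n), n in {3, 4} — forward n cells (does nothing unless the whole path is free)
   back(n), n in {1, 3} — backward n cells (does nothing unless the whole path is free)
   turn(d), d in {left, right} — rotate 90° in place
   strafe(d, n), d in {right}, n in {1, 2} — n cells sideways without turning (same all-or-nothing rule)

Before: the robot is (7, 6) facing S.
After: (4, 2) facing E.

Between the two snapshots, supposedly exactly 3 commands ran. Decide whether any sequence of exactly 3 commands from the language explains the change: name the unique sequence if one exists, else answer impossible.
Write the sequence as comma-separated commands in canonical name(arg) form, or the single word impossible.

key: order matters: swapping move(4) and back(3) lands elsewhere
initial: (7, 6) facing S
[1] after move(4): (7, 2) facing S
[2] after turn(left): (7, 2) facing E
[3] after back(3): (4, 2) facing E
all 512 alternatives checked — unique.

move(4), turn(left), back(3)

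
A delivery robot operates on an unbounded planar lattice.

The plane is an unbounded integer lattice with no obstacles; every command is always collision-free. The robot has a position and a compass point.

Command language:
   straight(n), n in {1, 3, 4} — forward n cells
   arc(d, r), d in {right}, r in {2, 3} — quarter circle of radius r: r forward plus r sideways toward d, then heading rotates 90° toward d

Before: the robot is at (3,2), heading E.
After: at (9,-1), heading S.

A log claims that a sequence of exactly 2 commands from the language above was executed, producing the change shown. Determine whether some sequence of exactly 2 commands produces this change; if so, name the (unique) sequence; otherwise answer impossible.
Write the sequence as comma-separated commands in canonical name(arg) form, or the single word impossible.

straight(3), arc(right, 3)

key: running arc(right, 3) before straight(3) would end elsewhere — order is forced
t0: at (3,2), heading E
1. straight(3) → at (6,2), heading E
2. arc(right, 3) → at (9,-1), heading S
uniquely the one of 25 2-step routes that fits.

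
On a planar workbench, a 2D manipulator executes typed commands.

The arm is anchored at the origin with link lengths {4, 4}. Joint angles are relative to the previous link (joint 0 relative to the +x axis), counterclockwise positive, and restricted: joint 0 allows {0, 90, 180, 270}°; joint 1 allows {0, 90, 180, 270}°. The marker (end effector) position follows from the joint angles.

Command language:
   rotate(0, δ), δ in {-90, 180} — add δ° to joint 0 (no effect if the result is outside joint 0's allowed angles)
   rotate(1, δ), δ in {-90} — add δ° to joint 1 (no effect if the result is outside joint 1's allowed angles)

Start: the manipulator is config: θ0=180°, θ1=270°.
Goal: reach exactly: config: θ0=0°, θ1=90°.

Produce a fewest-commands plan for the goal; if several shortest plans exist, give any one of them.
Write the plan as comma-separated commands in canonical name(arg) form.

t0: config: θ0=180°, θ1=270°
t=1 rotate(0, 180) ⇒ config: θ0=0°, θ1=270°
t=2 rotate(1, -90) ⇒ config: θ0=0°, θ1=180°
t=3 rotate(1, -90) ⇒ config: θ0=0°, θ1=90°
nothing shorter than 3 reaches the goal.

rotate(0, 180), rotate(1, -90), rotate(1, -90)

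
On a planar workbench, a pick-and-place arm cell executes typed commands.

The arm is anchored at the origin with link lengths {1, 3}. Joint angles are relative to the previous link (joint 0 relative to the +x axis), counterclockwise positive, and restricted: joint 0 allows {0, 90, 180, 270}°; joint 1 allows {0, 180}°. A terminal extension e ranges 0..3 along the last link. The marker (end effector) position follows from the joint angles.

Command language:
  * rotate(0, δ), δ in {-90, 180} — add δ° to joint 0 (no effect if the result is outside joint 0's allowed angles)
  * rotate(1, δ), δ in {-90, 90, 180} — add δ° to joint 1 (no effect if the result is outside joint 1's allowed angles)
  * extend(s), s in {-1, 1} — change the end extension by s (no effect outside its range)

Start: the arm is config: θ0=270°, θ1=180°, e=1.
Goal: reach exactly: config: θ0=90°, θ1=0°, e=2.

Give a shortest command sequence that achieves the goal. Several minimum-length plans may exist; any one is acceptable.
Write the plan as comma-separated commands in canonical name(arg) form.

extend(1), rotate(1, 180), rotate(0, 180)

from: config: θ0=270°, θ1=180°, e=1
[1] after extend(1): config: θ0=270°, θ1=180°, e=2
[2] after rotate(1, 180): config: θ0=270°, θ1=0°, e=2
[3] after rotate(0, 180): config: θ0=90°, θ1=0°, e=2
shorter routes all fall short; 3 is best.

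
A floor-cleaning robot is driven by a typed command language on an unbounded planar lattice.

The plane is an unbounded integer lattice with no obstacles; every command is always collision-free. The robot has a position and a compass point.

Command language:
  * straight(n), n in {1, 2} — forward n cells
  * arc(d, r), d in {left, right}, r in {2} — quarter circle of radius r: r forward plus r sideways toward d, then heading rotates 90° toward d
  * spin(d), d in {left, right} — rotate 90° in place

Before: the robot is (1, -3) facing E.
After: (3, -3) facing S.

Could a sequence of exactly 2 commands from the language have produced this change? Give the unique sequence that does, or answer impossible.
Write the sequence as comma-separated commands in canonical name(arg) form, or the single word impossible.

key: order matters: swapping straight(2) and spin(right) lands elsewhere
start: (1, -3) facing E
step 1 (straight(2)): (3, -3) facing E
step 2 (spin(right)): (3, -3) facing S
no other 2-command option fits: unique.

straight(2), spin(right)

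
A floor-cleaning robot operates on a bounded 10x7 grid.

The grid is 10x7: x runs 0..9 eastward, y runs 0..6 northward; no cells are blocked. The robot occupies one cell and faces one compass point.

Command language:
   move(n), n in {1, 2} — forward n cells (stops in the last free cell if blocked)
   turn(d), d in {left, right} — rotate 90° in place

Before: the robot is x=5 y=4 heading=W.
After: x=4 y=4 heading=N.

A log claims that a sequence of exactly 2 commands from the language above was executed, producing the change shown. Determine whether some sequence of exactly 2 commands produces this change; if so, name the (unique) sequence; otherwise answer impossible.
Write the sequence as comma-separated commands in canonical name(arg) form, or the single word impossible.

move(1), turn(right)

key: cell and facing (now N) both changed — the 2 commands mix motion and turning
initial: x=5 y=4 heading=W
step 1 (move(1)): x=4 y=4 heading=W
step 2 (turn(right)): x=4 y=4 heading=N
all 16 alternatives checked — unique.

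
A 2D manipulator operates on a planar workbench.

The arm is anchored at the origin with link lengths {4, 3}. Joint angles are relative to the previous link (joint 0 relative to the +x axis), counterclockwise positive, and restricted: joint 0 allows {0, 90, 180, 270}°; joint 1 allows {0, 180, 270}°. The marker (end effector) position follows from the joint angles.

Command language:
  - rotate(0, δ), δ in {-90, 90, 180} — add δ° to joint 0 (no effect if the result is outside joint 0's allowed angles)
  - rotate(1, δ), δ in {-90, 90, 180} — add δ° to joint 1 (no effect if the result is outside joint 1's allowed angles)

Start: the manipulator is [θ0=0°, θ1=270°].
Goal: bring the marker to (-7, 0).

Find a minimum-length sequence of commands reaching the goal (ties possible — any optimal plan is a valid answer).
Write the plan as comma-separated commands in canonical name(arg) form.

initial: [θ0=0°, θ1=270°]
step 1 (rotate(1, 90)): [θ0=0°, θ1=0°]
step 2 (rotate(0, 180)): [θ0=180°, θ1=0°]
shorter routes all fall short; 2 is best.

rotate(1, 90), rotate(0, 180)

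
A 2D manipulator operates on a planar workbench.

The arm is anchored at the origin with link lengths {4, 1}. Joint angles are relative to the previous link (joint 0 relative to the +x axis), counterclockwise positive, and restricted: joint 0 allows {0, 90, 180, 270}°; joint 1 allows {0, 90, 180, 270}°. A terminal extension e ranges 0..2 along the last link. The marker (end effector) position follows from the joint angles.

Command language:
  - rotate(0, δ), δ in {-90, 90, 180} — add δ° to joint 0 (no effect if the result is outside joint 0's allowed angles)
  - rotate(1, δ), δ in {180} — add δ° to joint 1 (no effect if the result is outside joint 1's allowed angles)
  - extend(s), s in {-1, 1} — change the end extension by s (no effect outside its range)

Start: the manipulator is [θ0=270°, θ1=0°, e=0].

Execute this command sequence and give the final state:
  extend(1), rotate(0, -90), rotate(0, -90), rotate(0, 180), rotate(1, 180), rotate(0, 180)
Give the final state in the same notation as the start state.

initial: [θ0=270°, θ1=0°, e=0]
step 1 (extend(1)): [θ0=270°, θ1=0°, e=1]
step 2 (rotate(0, -90)): [θ0=180°, θ1=0°, e=1]
step 3 (rotate(0, -90)): [θ0=90°, θ1=0°, e=1]
step 4 (rotate(0, 180)): [θ0=270°, θ1=0°, e=1]
step 5 (rotate(1, 180)): [θ0=270°, θ1=180°, e=1]
step 6 (rotate(0, 180)): [θ0=90°, θ1=180°, e=1]

[θ0=90°, θ1=180°, e=1]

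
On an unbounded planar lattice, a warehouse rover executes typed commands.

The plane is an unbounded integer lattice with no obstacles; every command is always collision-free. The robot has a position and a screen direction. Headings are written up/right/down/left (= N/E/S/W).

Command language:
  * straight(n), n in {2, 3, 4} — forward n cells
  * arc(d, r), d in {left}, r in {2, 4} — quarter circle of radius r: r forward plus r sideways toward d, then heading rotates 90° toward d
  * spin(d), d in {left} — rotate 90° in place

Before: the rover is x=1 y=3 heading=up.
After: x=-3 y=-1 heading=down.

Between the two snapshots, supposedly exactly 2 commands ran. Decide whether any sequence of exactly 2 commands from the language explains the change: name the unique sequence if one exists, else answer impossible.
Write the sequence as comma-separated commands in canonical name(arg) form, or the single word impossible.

spin(left), arc(left, 4)

key: cell and facing (now S) both changed — the 2 commands mix motion and turning
t0: x=1 y=3 heading=up
1. spin(left) → x=1 y=3 heading=left
2. arc(left, 4) → x=-3 y=-1 heading=down
uniquely the one of 36 2-step routes that fits.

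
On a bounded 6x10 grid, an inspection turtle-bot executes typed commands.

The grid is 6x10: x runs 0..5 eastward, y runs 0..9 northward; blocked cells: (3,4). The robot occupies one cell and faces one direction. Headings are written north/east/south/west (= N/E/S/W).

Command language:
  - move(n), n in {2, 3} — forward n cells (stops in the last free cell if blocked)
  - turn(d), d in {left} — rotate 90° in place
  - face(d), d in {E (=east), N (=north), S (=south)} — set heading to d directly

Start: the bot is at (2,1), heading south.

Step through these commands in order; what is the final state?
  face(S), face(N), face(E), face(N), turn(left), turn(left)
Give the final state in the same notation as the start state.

at (2,1), heading south

t0: at (2,1), heading south
1. face(S) → at (2,1), heading south
2. face(N) → at (2,1), heading north
3. face(E) → at (2,1), heading east
4. face(N) → at (2,1), heading north
5. turn(left) → at (2,1), heading west
6. turn(left) → at (2,1), heading south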